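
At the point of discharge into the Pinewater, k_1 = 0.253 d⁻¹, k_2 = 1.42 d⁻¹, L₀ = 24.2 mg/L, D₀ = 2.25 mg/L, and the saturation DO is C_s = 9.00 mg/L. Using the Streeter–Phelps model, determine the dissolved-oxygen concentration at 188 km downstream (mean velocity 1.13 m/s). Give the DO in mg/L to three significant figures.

DO ≈ 5.97 mg/L

Travel time t = x/v = 188 km / (1.13 m/s) = 188000 m / 1.13 m/s = 166400 s = 1.926 d.
k_1 L₀/(k_2−k_1) = 0.253×24.2/(1.42−0.253) = 6.123/1.167 = 5.246 mg/L.
e^(−k_1 t) = e^(−0.253×1.926) = 0.6144; e^(−k_2 t) = e^(−1.42×1.926) = 0.06494.
D = 5.246 × (0.6144 − 0.06494) + 2.25 × 0.06494 = 2.883 + 0.1461 = 3.029 mg/L.
DO = C_s − D = 9.00 − 3.029 = 5.971 mg/L.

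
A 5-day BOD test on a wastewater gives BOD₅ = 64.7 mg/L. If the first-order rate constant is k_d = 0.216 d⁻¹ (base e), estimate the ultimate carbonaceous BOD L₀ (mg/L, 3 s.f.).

L₀ ≈ 98.0 mg/L

BOD₅ = L₀(1 − e^(−5k_d)) ⇒ L₀ = BOD₅ / (1 − e^(−5×0.216))
= 64.7 / (1 − 0.3396) = 64.7 / 0.6604 = 97.97 mg/L.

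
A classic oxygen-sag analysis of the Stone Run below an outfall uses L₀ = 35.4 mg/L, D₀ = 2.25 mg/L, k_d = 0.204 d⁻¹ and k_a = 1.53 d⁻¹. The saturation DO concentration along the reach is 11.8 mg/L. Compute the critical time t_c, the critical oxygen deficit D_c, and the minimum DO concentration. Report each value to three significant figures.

t_c ≈ 1.12 d; D_c ≈ 3.76 mg/L; min DO ≈ 8.04 mg/L

With k_a/k_d = 7.500 and 1 − D₀(k_a−k_d)/(k_d L₀) = 0.5869,
t_c = ln(7.500 × 0.5869) / (1.53 − 0.204) = ln(4.401) / 1.326 = 1.482/1.326 = 1.118 d.
D_c = (k_d/k_a) L₀ e^(−k_d t_c) = (0.204/1.53) × 35.4 × e^(−0.204×1.118) = 0.1333 × 35.4 × 0.7961 = 3.758 mg/L.
Minimum DO = C_s − D_c = 11.8 − 3.758 = 8.042 mg/L.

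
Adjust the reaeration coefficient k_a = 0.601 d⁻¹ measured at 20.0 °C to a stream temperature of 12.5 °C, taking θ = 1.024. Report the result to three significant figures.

k_a(T₂) = k_a(T₁) · θ^(T₂−T₁) = 0.601 × 1.024^(12.5−20.0)
= 0.601 × 1.024^-7.50 = 0.601 × 0.8370 = 0.5031 d⁻¹.

k_a ≈ 0.503 d⁻¹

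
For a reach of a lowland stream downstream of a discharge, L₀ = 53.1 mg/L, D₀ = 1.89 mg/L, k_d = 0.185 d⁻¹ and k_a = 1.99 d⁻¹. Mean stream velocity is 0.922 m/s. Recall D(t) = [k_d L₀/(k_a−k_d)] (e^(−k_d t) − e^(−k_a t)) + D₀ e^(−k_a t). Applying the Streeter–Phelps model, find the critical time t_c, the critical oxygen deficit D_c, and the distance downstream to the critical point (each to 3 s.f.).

t_c ≈ 1.08 d; D_c ≈ 4.04 mg/L; x_c ≈ 86.0 km

With k_a/k_d = 10.76 and 1 − D₀(k_a−k_d)/(k_d L₀) = 0.6527,
t_c = ln(10.76 × 0.6527) / (1.99 − 0.185) = ln(7.021) / 1.805 = 1.949/1.805 = 1.080 d.
D_c = (k_d/k_a) L₀ e^(−k_d t_c) = (0.185/1.99) × 53.1 × e^(−0.185×1.080) = 0.09296 × 53.1 × 0.8189 = 4.043 mg/L.
x_c = v t_c = 0.922 m/s × 1.080 d × 86400 s/d = 86010 m ≈ 86.0 km.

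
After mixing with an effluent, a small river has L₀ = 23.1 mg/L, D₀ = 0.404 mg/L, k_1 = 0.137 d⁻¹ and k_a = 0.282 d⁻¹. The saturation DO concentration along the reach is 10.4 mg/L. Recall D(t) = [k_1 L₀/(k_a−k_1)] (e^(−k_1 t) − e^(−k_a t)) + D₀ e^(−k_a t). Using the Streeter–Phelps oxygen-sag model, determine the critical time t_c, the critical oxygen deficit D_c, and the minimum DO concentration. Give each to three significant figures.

t_c ≈ 4.85 d; D_c ≈ 5.77 mg/L; min DO ≈ 4.63 mg/L

t_c = [1/(k_a−k_1)] ln[(k_a/k_1)(1 − D₀(k_a−k_1)/(k_1 L₀))]
= [1/(0.282−0.137)] ln[(0.282/0.137)(1 − 0.404×0.1450/(0.137×23.1))]
= (1/0.1450) ln[2.058 × 0.9815] = 6.897 × ln(2.020) = 6.897 × 0.7032 = 4.850 d.
L(t_c) = L₀ e^(−k_1 t_c) = 23.1 × 0.5146 = 11.89 mg/L, and at the critical point k_a D_c = k_1 L, so D_c = (0.137/0.282) × 11.89 = 5.775 mg/L.
Minimum DO = C_s − D_c = 10.4 − 5.775 = 4.625 mg/L.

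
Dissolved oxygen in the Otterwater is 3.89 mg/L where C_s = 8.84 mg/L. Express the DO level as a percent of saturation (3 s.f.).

44.0 % saturation

% saturation = C/C_s × 100 = 3.89/8.84 × 100 = 44.0 %.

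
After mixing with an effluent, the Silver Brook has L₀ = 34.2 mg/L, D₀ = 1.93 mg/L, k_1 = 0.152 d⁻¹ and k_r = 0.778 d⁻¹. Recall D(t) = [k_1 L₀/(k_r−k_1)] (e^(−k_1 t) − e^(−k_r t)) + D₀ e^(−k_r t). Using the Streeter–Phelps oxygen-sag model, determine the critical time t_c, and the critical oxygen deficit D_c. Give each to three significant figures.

At the critical point dD/dt = 0, so k_1 L₀ e^(−k_1 t) = k_r D. Substituting D(t) from the Streeter–Phelps equation and solving for t gives
t_c = ln[(k_r/k_1)(1 − D₀(k_r−k_1)/(k_1 L₀))] / (k_r−k_1).
Here k_r−k_1 = 0.6260 d⁻¹ and 1 − D₀(k_r−k_1)/(k_1 L₀) = 1 − 1.93×0.6260/(0.152×34.2) = 0.7676, so
t_c = ln(5.118 × 0.7676) / 0.6260 = 1.368 / 0.6260 = 2.186 d.
L(t_c) = L₀ e^(−k_1 t_c) = 34.2 × 0.7173 = 24.53 mg/L, and at the critical point k_r D_c = k_1 L, so D_c = (0.152/0.778) × 24.53 = 4.793 mg/L.

t_c ≈ 2.19 d; D_c ≈ 4.79 mg/L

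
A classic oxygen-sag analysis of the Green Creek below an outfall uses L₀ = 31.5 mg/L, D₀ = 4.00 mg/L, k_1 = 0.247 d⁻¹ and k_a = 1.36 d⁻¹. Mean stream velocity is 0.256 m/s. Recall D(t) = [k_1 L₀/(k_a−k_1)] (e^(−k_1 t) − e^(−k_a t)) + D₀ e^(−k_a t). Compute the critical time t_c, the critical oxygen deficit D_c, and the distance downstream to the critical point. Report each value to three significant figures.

t_c = [1/(k_a−k_1)] ln[(k_a/k_1)(1 − D₀(k_a−k_1)/(k_1 L₀))]
= [1/(1.36−0.247)] ln[(1.36/0.247)(1 − 4.00×1.113/(0.247×31.5))]
= (1/1.113) ln[5.506 × 0.4278] = 0.8985 × ln(2.355) = 0.8985 × 0.8568 = 0.7698 d.
L(t_c) = L₀ e^(−k_1 t_c) = 31.5 × 0.8268 = 26.05 mg/L, and at the critical point k_a D_c = k_1 L, so D_c = (0.247/1.36) × 26.05 = 4.730 mg/L.
x_c = v t_c = 0.256 m/s × 0.7698 d × 86400 s/d = 17030 m ≈ 17.0 km.

t_c ≈ 0.770 d; D_c ≈ 4.73 mg/L; x_c ≈ 17.0 km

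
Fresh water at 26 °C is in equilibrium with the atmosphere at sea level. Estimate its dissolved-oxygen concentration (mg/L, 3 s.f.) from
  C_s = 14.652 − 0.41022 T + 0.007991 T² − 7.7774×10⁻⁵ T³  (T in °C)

C_s = 14.652 − 0.41022×26 + 0.007991×26² − 7.7774×10⁻⁵×26³ = 8.021 mg/L.

C_s ≈ 8.02 mg/L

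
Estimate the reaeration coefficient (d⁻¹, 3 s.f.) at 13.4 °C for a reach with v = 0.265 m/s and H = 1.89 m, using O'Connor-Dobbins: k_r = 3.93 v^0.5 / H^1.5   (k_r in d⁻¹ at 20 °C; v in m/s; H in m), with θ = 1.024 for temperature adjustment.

k_r ≈ 0.666 d⁻¹

k_r(20) = 3.93 × 0.265^0.5 / 1.89^1.5 = 3.93 × 0.5148 / 2.598 = 0.7786 d⁻¹.
k_r(13.4) = 0.7786 × 1.024^(13.4−20) = 0.7786 × 0.8551 = 0.6658 d⁻¹.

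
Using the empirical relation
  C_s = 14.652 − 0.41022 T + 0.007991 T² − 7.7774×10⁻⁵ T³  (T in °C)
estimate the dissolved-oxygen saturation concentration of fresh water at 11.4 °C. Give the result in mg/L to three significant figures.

C_s = 14.652 − 0.41022×11.4 + 0.007991×11.4² − 7.7774×10⁻⁵×11.4³ = 10.90 mg/L.

C_s ≈ 10.9 mg/L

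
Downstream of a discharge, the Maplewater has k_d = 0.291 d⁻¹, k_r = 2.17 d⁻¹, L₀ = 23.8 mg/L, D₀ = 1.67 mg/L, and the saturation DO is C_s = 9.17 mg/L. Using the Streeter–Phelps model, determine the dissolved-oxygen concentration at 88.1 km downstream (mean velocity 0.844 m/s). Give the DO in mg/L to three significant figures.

Travel time t = x/v = 88.1 km / (0.844 m/s) = 88100 m / 0.844 m/s = 104400 s = 1.208 d.
k_d L₀/(k_r−k_d) = 0.291×23.8/(2.17−0.291) = 6.926/1.879 = 3.686 mg/L.
e^(−k_d t) = e^(−0.291×1.208) = 0.7036; e^(−k_r t) = e^(−2.17×1.208) = 0.07268.
D = 3.686 × (0.7036 − 0.07268) + 1.67 × 0.07268 = 2.325 + 0.1214 = 2.447 mg/L.
DO = C_s − D = 9.17 − 2.447 = 6.723 mg/L.

DO ≈ 6.72 mg/L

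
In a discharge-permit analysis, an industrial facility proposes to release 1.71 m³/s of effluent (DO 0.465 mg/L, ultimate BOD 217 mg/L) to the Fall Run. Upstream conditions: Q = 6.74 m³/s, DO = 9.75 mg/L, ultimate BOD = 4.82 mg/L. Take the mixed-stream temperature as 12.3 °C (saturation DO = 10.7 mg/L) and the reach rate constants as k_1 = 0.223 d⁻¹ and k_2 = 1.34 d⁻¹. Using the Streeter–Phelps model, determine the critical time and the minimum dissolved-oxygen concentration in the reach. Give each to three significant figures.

Mixed DO = (6.74×9.75 + 1.71×0.465)/(6.74+1.71) = 66.51/8.450 = 7.871 mg/L.
Mixed L₀ = (6.74×4.82 + 1.71×217)/(8.450) = 403.6/8.450 = 47.76 mg/L.
Initial deficit D₀ = C_s − DO₀ = 10.7 − 7.871 = 2.829 mg/L.
t_c = (1/1.117) ln[(1.34/0.223)(1 − 2.829×1.117/(0.223×47.76))] = 0.8953 × ln(4.226) = 1.290 d.
D_c = (0.223/1.34) × 47.76 × e^(−0.223×1.290) = 0.1664 × 47.76 × 0.7500 = 5.961 mg/L.
Minimum DO = 10.7 − 5.961 = 4.739 mg/L.

t_c ≈ 1.29 d; minimum DO ≈ 4.74 mg/L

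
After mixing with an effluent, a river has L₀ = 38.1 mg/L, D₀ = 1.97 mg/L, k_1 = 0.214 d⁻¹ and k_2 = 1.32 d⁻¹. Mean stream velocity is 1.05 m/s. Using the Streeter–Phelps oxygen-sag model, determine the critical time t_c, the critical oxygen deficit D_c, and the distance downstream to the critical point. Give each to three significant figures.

t_c ≈ 1.36 d; D_c ≈ 4.61 mg/L; x_c ≈ 124 km

t_c = [1/(k_2−k_1)] ln[(k_2/k_1)(1 − D₀(k_2−k_1)/(k_1 L₀))]
= [1/(1.32−0.214)] ln[(1.32/0.214)(1 − 1.97×1.106/(0.214×38.1))]
= (1/1.106) ln[6.168 × 0.7328] = 0.9042 × ln(4.520) = 0.9042 × 1.508 = 1.364 d.
L(t_c) = L₀ e^(−k_1 t_c) = 38.1 × 0.7469 = 28.46 mg/L, and at the critical point k_2 D_c = k_1 L, so D_c = (0.214/1.32) × 28.46 = 4.613 mg/L.
x_c = v t_c = 1.05 m/s × 1.364 d × 86400 s/d = 123700 m ≈ 124 km.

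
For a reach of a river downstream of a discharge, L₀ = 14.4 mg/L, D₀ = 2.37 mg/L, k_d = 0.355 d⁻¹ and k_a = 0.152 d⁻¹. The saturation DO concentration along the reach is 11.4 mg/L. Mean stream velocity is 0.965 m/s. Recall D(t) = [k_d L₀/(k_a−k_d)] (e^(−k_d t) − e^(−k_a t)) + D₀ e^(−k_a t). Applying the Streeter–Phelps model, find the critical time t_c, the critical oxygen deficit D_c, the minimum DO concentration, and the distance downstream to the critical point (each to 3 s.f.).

t_c ≈ 3.74 d; D_c ≈ 8.93 mg/L; min DO ≈ 2.47 mg/L; x_c ≈ 311 km

t_c = [1/(k_a−k_d)] ln[(k_a/k_d)(1 − D₀(k_a−k_d)/(k_d L₀))]
= [1/(0.152−0.355)] ln[(0.152/0.355)(1 − 2.37×-0.2030/(0.355×14.4))]
= (1/-0.2030) ln[0.4282 × 1.094] = -4.926 × ln(0.4685) = -4.926 × -0.7583 = 3.735 d.
L(t_c) = L₀ e^(−k_d t_c) = 14.4 × 0.2655 = 3.823 mg/L, and at the critical point k_a D_c = k_d L, so D_c = (0.355/0.152) × 3.823 = 8.930 mg/L.
Minimum DO = C_s − D_c = 11.4 − 8.930 = 2.470 mg/L.
x_c = v t_c = 0.965 m/s × 3.735 d × 86400 s/d = 311400 m ≈ 311 km.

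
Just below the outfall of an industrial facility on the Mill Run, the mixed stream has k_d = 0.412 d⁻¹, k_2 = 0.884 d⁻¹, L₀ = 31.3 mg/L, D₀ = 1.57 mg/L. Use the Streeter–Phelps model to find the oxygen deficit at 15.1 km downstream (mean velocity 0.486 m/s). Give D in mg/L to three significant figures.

Travel time t = x/v = 15.1 km / (0.486 m/s) = 15100 m / 0.486 m/s = 31070 s = 0.3596 d.
k_d L₀/(k_2−k_d) = 0.412×31.3/(0.884−0.412) = 12.90/0.4720 = 27.32 mg/L.
e^(−k_d t) = e^(−0.412×0.3596) = 0.8623; e^(−k_2 t) = e^(−0.884×0.3596) = 0.7277.
D = 27.32 × (0.8623 − 0.7277) + 1.57 × 0.7277 = 3.678 + 1.142 = 4.820 mg/L.

D ≈ 4.82 mg/L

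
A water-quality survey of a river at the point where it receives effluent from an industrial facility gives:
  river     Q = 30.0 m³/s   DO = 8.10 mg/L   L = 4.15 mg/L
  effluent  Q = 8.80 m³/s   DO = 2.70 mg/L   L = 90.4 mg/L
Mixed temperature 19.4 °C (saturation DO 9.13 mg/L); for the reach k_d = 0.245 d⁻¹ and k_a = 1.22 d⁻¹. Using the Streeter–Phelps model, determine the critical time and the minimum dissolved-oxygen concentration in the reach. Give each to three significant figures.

Mixed DO = (30.0×8.10 + 8.80×2.70)/(30.0+8.80) = 266.8/38.80 = 6.875 mg/L.
Mixed L₀ = (30.0×4.15 + 8.80×90.4)/(38.80) = 920.0/38.80 = 23.71 mg/L.
Initial deficit D₀ = C_s − DO₀ = 9.13 − 6.875 = 2.255 mg/L.
t_c = (1/0.9750) ln[(1.22/0.245)(1 − 2.255×0.9750/(0.245×23.71))] = 1.026 × ln(3.095) = 1.159 d.
D_c = (0.245/1.22) × 23.71 × e^(−0.245×1.159) = 0.2008 × 23.71 × 0.7528 = 3.585 mg/L.
Minimum DO = 9.13 − 3.585 = 5.545 mg/L.

t_c ≈ 1.16 d; minimum DO ≈ 5.55 mg/L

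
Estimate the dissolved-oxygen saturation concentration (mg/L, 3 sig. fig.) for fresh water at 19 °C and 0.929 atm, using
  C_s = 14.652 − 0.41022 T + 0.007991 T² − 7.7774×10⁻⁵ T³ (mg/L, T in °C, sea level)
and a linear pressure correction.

At sea level: C_s = 14.652 − 0.41022×19 + 0.007991×19² − 7.7774×10⁻⁵×19³ = 9.209 mg/L.
Pressure correction: C_s' = 9.209 × 0.929 = 8.555 mg/L.

C_s ≈ 8.56 mg/L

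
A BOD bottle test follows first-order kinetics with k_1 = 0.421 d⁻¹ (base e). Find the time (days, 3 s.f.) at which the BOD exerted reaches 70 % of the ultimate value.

t ≈ 2.86 d

y/L₀ = 1 − e^(−k_1 t) = 0.70 ⇒ e^(−k_1 t) = 0.300
t = −ln(0.300) / 0.421 = 1.204 / 0.421 = 2.860 d.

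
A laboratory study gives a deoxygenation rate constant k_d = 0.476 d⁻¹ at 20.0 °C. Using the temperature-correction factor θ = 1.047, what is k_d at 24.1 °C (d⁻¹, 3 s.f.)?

k_d(T₂) = k_d(T₁) · θ^(T₂−T₁) = 0.476 × 1.047^(24.1−20.0)
= 0.476 × 1.047^4.10 = 0.476 × 1.207 = 0.5746 d⁻¹.

k_d ≈ 0.575 d⁻¹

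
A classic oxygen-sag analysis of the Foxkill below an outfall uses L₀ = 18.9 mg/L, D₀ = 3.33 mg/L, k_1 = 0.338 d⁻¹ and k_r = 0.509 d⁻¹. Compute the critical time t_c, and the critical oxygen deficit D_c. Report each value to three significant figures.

t_c ≈ 1.85 d; D_c ≈ 6.72 mg/L

With k_r/k_1 = 1.506 and 1 − D₀(k_r−k_1)/(k_1 L₀) = 0.9109,
t_c = ln(1.506 × 0.9109) / (0.509 − 0.338) = ln(1.372) / 0.1710 = 0.3160/0.1710 = 1.848 d.
D_c = (k_1/k_r) L₀ e^(−k_1 t_c) = (0.338/0.509) × 18.9 × e^(−0.338×1.848) = 0.6640 × 18.9 × 0.5354 = 6.720 mg/L.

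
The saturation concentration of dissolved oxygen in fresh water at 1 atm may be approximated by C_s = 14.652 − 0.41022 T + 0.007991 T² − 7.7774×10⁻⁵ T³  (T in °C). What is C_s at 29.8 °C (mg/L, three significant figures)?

C_s = 14.652 − 0.41022×29.8 + 0.007991×29.8² − 7.7774×10⁻⁵×29.8³ = 7.466 mg/L.

C_s ≈ 7.47 mg/L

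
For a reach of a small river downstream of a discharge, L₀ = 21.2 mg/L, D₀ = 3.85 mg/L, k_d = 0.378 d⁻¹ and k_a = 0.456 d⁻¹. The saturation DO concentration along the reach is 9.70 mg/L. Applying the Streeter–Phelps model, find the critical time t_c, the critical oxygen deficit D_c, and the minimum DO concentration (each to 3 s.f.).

t_c ≈ 1.92 d; D_c ≈ 8.52 mg/L; min DO ≈ 1.18 mg/L

At the critical point dD/dt = 0, so k_d L₀ e^(−k_d t) = k_a D. Substituting D(t) from the Streeter–Phelps equation and solving for t gives
t_c = ln[(k_a/k_d)(1 − D₀(k_a−k_d)/(k_d L₀))] / (k_a−k_d).
Here k_a−k_d = 0.07800 d⁻¹ and 1 − D₀(k_a−k_d)/(k_d L₀) = 1 − 3.85×0.07800/(0.378×21.2) = 0.9625, so
t_c = ln(1.206 × 0.9625) / 0.07800 = 0.1494 / 0.07800 = 1.915 d.
L(t_c) = L₀ e^(−k_d t_c) = 21.2 × 0.4848 = 10.28 mg/L, and at the critical point k_a D_c = k_d L, so D_c = (0.378/0.456) × 10.28 = 8.520 mg/L.
Minimum DO = C_s − D_c = 9.70 − 8.520 = 1.180 mg/L.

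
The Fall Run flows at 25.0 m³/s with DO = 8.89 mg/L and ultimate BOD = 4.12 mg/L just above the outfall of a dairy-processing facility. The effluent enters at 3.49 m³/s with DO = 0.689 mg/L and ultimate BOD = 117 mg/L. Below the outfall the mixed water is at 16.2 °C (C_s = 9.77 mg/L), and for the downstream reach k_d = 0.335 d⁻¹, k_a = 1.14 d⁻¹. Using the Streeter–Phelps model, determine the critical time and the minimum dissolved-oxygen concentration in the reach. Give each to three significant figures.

t_c ≈ 1.16 d; minimum DO ≈ 6.19 mg/L

Mixed DO = (25.0×8.89 + 3.49×0.689)/(25.0+3.49) = 224.7/28.49 = 7.885 mg/L.
Mixed L₀ = (25.0×4.12 + 3.49×117)/(28.49) = 511.3/28.49 = 17.95 mg/L.
Initial deficit D₀ = C_s − DO₀ = 9.77 − 7.885 = 1.885 mg/L.
t_c = (1/0.8050) ln[(1.14/0.335)(1 − 1.885×0.8050/(0.335×17.95))] = 1.242 × ln(2.544) = 1.160 d.
D_c = (0.335/1.14) × 17.95 × e^(−0.335×1.160) = 0.2939 × 17.95 × 0.6780 = 3.576 mg/L.
Minimum DO = 9.77 − 3.576 = 6.194 mg/L.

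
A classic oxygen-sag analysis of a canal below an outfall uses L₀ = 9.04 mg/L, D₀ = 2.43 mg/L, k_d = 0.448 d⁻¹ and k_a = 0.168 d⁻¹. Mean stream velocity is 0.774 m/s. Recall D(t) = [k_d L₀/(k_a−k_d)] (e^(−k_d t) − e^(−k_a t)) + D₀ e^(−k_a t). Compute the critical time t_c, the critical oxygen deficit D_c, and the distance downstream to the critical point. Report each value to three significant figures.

At the critical point dD/dt = 0, so k_d L₀ e^(−k_d t) = k_a D. Substituting D(t) from the Streeter–Phelps equation and solving for t gives
t_c = ln[(k_a/k_d)(1 − D₀(k_a−k_d)/(k_d L₀))] / (k_a−k_d).
Here k_a−k_d = -0.2800 d⁻¹ and 1 − D₀(k_a−k_d)/(k_d L₀) = 1 − 2.43×-0.2800/(0.448×9.04) = 1.168, so
t_c = ln(0.3750 × 1.168) / -0.2800 = -0.8255 / -0.2800 = 2.948 d.
D_c = (k_d/k_a) L₀ e^(−k_d t_c) = (0.448/0.168) × 9.04 × e^(−0.448×2.948) = 2.667 × 9.04 × 0.2669 = 6.434 mg/L.
x_c = v t_c = 0.774 m/s × 2.948 d × 86400 s/d = 197200 m ≈ 197 km.

t_c ≈ 2.95 d; D_c ≈ 6.43 mg/L; x_c ≈ 197 km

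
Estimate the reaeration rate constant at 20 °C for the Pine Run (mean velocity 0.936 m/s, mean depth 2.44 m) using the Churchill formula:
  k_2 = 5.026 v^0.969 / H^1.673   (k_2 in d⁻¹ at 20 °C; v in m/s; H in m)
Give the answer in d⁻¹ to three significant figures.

k_2 = 5.026 × 0.936^0.969 / 2.44^1.673 = 5.026 × 0.9379 / 4.447 = 1.060 d⁻¹.

k_2 ≈ 1.06 d⁻¹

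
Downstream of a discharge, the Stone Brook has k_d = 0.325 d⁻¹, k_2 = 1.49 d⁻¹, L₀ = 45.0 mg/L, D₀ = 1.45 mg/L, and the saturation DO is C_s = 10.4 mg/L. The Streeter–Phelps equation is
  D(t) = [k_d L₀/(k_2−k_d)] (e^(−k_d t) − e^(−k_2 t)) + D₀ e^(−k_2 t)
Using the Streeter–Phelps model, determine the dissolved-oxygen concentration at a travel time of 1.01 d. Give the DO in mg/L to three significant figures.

DO ≈ 3.82 mg/L

k_d L₀/(k_2−k_d) = 0.325×45.0/(1.49−0.325) = 14.62/1.165 = 12.55 mg/L.
e^(−k_d t) = e^(−0.325×1.010) = 0.7202; e^(−k_2 t) = e^(−1.49×1.010) = 0.2220.
D = 12.55 × (0.7202 − 0.2220) + 1.45 × 0.2220 = 6.254 + 0.3220 = 6.575 mg/L.
DO = C_s − D = 10.4 − 6.575 = 3.825 mg/L.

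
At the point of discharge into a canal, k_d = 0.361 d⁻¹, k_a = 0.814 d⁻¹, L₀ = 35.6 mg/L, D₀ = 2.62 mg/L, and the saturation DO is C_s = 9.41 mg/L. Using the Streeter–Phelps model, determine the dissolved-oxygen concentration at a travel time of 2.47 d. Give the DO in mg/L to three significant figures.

DO ≈ 1.23 mg/L

k_d L₀/(k_a−k_d) = 0.361×35.6/(0.814−0.361) = 12.85/0.4530 = 28.37 mg/L.
e^(−k_d t) = e^(−0.361×2.470) = 0.4100; e^(−k_a t) = e^(−0.814×2.470) = 0.1339.
D = 28.37 × (0.4100 − 0.1339) + 2.62 × 0.1339 = 7.832 + 0.3508 = 8.183 mg/L.
DO = C_s − D = 9.41 − 8.183 = 1.227 mg/L.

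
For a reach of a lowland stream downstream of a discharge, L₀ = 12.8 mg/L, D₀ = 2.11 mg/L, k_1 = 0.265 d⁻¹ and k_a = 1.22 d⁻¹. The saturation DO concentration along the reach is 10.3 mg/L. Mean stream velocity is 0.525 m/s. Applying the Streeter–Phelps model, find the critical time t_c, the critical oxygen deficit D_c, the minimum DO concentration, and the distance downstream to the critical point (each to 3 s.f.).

With k_a/k_1 = 4.604 and 1 − D₀(k_a−k_1)/(k_1 L₀) = 0.4059,
t_c = ln(4.604 × 0.4059) / (1.22 − 0.265) = ln(1.869) / 0.9550 = 0.6253/0.9550 = 0.6548 d.
L(t_c) = L₀ e^(−k_1 t_c) = 12.8 × 0.8407 = 10.76 mg/L, and at the critical point k_a D_c = k_1 L, so D_c = (0.265/1.22) × 10.76 = 2.337 mg/L.
Minimum DO = C_s − D_c = 10.3 − 2.337 = 7.963 mg/L.
x_c = v t_c = 0.525 m/s × 0.6548 d × 86400 s/d = 29700 m ≈ 29.7 km.

t_c ≈ 0.655 d; D_c ≈ 2.34 mg/L; min DO ≈ 7.96 mg/L; x_c ≈ 29.7 km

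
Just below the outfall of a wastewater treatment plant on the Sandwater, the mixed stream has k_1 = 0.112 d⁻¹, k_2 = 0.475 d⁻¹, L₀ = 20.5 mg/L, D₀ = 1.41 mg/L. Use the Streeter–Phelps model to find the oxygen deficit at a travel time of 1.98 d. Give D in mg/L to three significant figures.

k_1 L₀/(k_2−k_1) = 0.112×20.5/(0.475−0.112) = 2.296/0.3630 = 6.325 mg/L.
e^(−k_1 t) = e^(−0.112×1.980) = 0.8011; e^(−k_2 t) = e^(−0.475×1.980) = 0.3904.
D = 6.325 × (0.8011 − 0.3904) + 1.41 × 0.3904 = 2.598 + 0.5505 = 3.148 mg/L.

D ≈ 3.15 mg/L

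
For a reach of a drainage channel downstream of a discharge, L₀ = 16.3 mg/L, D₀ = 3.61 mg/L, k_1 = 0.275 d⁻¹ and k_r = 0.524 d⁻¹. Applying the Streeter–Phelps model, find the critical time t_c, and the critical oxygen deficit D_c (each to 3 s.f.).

t_c ≈ 1.69 d; D_c ≈ 5.37 mg/L

With k_r/k_1 = 1.905 and 1 − D₀(k_r−k_1)/(k_1 L₀) = 0.7995,
t_c = ln(1.905 × 0.7995) / (0.524 − 0.275) = ln(1.523) / 0.2490 = 0.4209/0.2490 = 1.690 d.
L(t_c) = L₀ e^(−k_1 t_c) = 16.3 × 0.6282 = 10.24 mg/L, and at the critical point k_r D_c = k_1 L, so D_c = (0.275/0.524) × 10.24 = 5.374 mg/L.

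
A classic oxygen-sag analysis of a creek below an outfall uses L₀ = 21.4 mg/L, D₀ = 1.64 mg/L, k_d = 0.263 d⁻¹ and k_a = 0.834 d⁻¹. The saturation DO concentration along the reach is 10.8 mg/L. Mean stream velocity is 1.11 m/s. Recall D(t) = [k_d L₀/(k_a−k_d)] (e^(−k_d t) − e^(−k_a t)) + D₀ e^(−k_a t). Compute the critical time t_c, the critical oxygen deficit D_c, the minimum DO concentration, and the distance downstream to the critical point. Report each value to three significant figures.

t_c ≈ 1.70 d; D_c ≈ 4.31 mg/L; min DO ≈ 6.49 mg/L; x_c ≈ 163 km

t_c = [1/(k_a−k_d)] ln[(k_a/k_d)(1 − D₀(k_a−k_d)/(k_d L₀))]
= [1/(0.834−0.263)] ln[(0.834/0.263)(1 − 1.64×0.5710/(0.263×21.4))]
= (1/0.5710) ln[3.171 × 0.8336] = 1.751 × ln(2.643) = 1.751 × 0.9721 = 1.702 d.
L(t_c) = L₀ e^(−k_d t_c) = 21.4 × 0.6391 = 13.68 mg/L, and at the critical point k_a D_c = k_d L, so D_c = (0.263/0.834) × 13.68 = 4.313 mg/L.
Minimum DO = C_s − D_c = 10.8 − 4.313 = 6.487 mg/L.
x_c = v t_c = 1.11 m/s × 1.702 d × 86400 s/d = 163300 m ≈ 163 km.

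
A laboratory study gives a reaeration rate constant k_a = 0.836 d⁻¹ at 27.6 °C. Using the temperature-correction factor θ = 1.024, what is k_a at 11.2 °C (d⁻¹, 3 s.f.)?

k_a ≈ 0.567 d⁻¹

k_a(T₂) = k_a(T₁) · θ^(T₂−T₁) = 0.836 × 1.024^(11.2−27.6)
= 0.836 × 1.024^-16.4 = 0.836 × 0.6778 = 0.5666 d⁻¹.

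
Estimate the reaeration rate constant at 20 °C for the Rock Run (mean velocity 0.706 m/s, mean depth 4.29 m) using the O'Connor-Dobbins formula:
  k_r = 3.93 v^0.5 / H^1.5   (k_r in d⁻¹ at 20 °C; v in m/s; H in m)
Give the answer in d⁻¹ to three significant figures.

k_r = 3.93 × 0.706^0.5 / 4.29^1.5 = 3.93 × 0.8402 / 8.886 = 0.3716 d⁻¹.

k_r ≈ 0.372 d⁻¹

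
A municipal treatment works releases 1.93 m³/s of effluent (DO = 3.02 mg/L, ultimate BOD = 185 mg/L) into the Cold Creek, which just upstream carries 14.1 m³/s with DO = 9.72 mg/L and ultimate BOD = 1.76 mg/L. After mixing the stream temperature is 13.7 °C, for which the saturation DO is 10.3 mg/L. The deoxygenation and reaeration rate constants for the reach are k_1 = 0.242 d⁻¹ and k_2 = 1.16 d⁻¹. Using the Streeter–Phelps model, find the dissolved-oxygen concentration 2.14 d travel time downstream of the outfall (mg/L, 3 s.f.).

DO ≈ 6.97 mg/L

Mixed DO = (14.1×9.72 + 1.93×3.02)/(14.1+1.93) = 142.9/16.03 = 8.913 mg/L.
Mixed L₀ = (14.1×1.76 + 1.93×185)/(16.03) = 381.9/16.03 = 23.82 mg/L.
Initial deficit D₀ = C_s − DO₀ = 10.3 − 8.913 = 1.387 mg/L.
D(2.14) = [0.242×23.82/(1.16−0.242)](e^(−0.242×2.14) − e^(−1.16×2.14)) + 1.387 e^(−1.16×2.14)
= 6.280 × (0.5958 − 0.08354) + 1.387 × 0.08354 = 3.333 mg/L.
DO = 10.3 − 3.333 = 6.967 mg/L.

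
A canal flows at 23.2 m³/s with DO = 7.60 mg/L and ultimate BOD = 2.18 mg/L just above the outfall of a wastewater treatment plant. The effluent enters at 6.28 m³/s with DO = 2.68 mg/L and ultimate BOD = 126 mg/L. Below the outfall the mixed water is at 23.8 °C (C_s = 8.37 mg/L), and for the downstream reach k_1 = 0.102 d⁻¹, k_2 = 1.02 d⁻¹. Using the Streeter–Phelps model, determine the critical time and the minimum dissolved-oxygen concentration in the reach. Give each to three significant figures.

Mixed DO = (23.2×7.60 + 6.28×2.68)/(23.2+6.28) = 193.2/29.48 = 6.552 mg/L.
Mixed L₀ = (23.2×2.18 + 6.28×126)/(29.48) = 841.9/29.48 = 28.56 mg/L.
Initial deficit D₀ = C_s − DO₀ = 8.37 − 6.552 = 1.818 mg/L.
t_c = (1/0.9180) ln[(1.02/0.102)(1 − 1.818×0.9180/(0.102×28.56))] = 1.089 × ln(4.270) = 1.581 d.
D_c = (0.102/1.02) × 28.56 × e^(−0.102×1.581) = 0.1000 × 28.56 × 0.8510 = 2.430 mg/L.
Minimum DO = 8.37 − 2.430 = 5.940 mg/L.

t_c ≈ 1.58 d; minimum DO ≈ 5.94 mg/L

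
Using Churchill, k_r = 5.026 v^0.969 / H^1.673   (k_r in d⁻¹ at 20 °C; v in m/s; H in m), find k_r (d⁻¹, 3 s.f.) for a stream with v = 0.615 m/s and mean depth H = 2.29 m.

k_r = 5.026 × 0.615^0.969 / 2.29^1.673 = 5.026 × 0.6243 / 3.999 = 0.7846 d⁻¹.

k_r ≈ 0.785 d⁻¹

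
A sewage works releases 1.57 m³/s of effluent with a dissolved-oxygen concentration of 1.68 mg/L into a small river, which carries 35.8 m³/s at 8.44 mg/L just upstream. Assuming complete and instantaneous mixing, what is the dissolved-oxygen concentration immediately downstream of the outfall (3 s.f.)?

8.16 mg/L

Flow-weighted mixing: C = (Q_r C_r + Q_w C_w)/(Q_r + Q_w)
= (35.8×8.44 + 1.57×1.68)/(35.8 + 1.57) = 304.8/37.37 = 8.156 mg/L.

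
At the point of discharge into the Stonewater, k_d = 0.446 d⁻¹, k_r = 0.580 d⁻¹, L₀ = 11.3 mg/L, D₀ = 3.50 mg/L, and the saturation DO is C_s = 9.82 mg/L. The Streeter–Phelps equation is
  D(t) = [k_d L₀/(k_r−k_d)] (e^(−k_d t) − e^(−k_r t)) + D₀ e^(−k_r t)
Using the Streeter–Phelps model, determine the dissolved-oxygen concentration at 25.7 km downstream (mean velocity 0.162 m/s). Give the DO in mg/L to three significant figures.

Travel time t = x/v = 25.7 km / (0.162 m/s) = 25700 m / 0.162 m/s = 158600 s = 1.836 d.
k_d L₀/(k_r−k_d) = 0.446×11.3/(0.580−0.446) = 5.040/0.1340 = 37.61 mg/L.
e^(−k_d t) = e^(−0.446×1.836) = 0.4409; e^(−k_r t) = e^(−0.580×1.836) = 0.3447.
D = 37.61 × (0.4409 − 0.3447) + 3.50 × 0.3447 = 3.617 + 1.207 = 4.823 mg/L.
DO = C_s − D = 9.82 − 4.823 = 4.997 mg/L.

DO ≈ 5.00 mg/L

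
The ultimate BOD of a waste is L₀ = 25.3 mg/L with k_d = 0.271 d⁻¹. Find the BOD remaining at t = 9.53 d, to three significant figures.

L ≈ 1.91 mg/L

L_t = L₀ e^(−k_d t) = 25.3 × e^(−0.271×9.53) = 25.3 × 0.07557 = 1.912 mg/L.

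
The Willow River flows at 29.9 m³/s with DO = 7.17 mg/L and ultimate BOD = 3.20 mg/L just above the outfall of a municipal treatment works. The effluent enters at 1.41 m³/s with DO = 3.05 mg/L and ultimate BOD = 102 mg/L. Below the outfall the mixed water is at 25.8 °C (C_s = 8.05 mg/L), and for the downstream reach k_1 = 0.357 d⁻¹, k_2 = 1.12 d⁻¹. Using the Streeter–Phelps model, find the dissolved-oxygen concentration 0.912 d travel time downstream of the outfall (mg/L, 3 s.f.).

DO ≈ 6.37 mg/L

Mixed DO = (29.9×7.17 + 1.41×3.05)/(29.9+1.41) = 218.7/31.31 = 6.984 mg/L.
Mixed L₀ = (29.9×3.20 + 1.41×102)/(31.31) = 239.5/31.31 = 7.649 mg/L.
Initial deficit D₀ = C_s − DO₀ = 8.05 − 6.984 = 1.066 mg/L.
D(0.912) = [0.357×7.649/(1.12−0.357)](e^(−0.357×0.912) − e^(−1.12×0.912)) + 1.066 e^(−1.12×0.912)
= 3.579 × (0.7221 − 0.3601) + 1.066 × 0.3601 = 1.679 mg/L.
DO = 8.05 − 1.679 = 6.371 mg/L.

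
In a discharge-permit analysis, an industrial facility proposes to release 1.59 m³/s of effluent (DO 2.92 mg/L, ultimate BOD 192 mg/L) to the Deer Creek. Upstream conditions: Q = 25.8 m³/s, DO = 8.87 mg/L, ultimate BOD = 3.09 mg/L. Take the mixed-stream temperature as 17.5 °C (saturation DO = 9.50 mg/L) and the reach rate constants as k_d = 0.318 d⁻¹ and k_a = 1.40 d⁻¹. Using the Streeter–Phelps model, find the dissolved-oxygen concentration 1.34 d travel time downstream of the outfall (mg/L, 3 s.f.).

Mixed DO = (25.8×8.87 + 1.59×2.92)/(25.8+1.59) = 233.5/27.39 = 8.525 mg/L.
Mixed L₀ = (25.8×3.09 + 1.59×192)/(27.39) = 385.0/27.39 = 14.06 mg/L.
Initial deficit D₀ = C_s − DO₀ = 9.50 − 8.525 = 0.9754 mg/L.
D(1.34) = [0.318×14.06/(1.40−0.318)](e^(−0.318×1.34) − e^(−1.40×1.34)) + 0.9754 e^(−1.40×1.34)
= 4.131 × (0.6530 − 0.1532) + 0.9754 × 0.1532 = 2.214 mg/L.
DO = 9.50 − 2.214 = 7.286 mg/L.

DO ≈ 7.29 mg/L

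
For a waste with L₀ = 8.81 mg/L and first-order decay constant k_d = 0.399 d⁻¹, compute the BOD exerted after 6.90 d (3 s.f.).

y_t = L₀(1 − e^(−k_d t)) = 8.81 × (1 − e^(−0.399×6.90))
= 8.81 × (1 − 0.06373) = 8.81 × 0.9363 = 8.249 mg/L.

y ≈ 8.25 mg/L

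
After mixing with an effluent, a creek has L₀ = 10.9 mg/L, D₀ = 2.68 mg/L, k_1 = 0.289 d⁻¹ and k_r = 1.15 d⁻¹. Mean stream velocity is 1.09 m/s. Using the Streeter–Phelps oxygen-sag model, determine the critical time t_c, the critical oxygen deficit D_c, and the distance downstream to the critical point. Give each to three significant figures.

t_c ≈ 0.0725 d; D_c ≈ 2.68 mg/L; x_c ≈ 6.83 km

t_c = [1/(k_r−k_1)] ln[(k_r/k_1)(1 − D₀(k_r−k_1)/(k_1 L₀))]
= [1/(1.15−0.289)] ln[(1.15/0.289)(1 − 2.68×0.8610/(0.289×10.9))]
= (1/0.8610) ln[3.979 × 0.2675] = 1.161 × ln(1.064) = 1.161 × 0.06242 = 0.07249 d.
L(t_c) = L₀ e^(−k_1 t_c) = 10.9 × 0.9793 = 10.67 mg/L, and at the critical point k_r D_c = k_1 L, so D_c = (0.289/1.15) × 10.67 = 2.682 mg/L.
x_c = v t_c = 1.09 m/s × 0.07249 d × 86400 s/d = 6827 m ≈ 6.83 km.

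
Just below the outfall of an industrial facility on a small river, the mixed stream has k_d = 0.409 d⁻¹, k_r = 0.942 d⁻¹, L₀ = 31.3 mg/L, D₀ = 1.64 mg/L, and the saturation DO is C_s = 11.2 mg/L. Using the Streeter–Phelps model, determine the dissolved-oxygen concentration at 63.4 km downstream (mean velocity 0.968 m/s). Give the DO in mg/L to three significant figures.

DO ≈ 4.54 mg/L

Travel time t = x/v = 63.4 km / (0.968 m/s) = 63400 m / 0.968 m/s = 65500 s = 0.7581 d.
k_d L₀/(k_r−k_d) = 0.409×31.3/(0.942−0.409) = 12.80/0.5330 = 24.02 mg/L.
e^(−k_d t) = e^(−0.409×0.7581) = 0.7334; e^(−k_r t) = e^(−0.942×0.7581) = 0.4896.
D = 24.02 × (0.7334 − 0.4896) + 1.64 × 0.4896 = 5.855 + 0.8030 = 6.658 mg/L.
DO = C_s − D = 11.2 − 6.658 = 4.542 mg/L.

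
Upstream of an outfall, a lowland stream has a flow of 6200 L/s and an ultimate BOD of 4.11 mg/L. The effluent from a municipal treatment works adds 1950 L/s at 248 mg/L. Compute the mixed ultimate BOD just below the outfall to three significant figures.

62.5 mg/L

Flow-weighted mixing: C = (Q_r C_r + Q_w C_w)/(Q_r + Q_w)
= (6200×4.11 + 1950×248)/(6200 + 1950) = 509100/8150 = 62.46 mg/L.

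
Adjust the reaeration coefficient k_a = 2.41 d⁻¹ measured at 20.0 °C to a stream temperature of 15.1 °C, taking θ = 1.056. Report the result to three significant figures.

k_a(T₂) = k_a(T₁) · θ^(T₂−T₁) = 2.41 × 1.056^(15.1−20.0)
= 2.41 × 1.056^-4.90 = 2.41 × 0.7657 = 1.845 d⁻¹.

k_a ≈ 1.85 d⁻¹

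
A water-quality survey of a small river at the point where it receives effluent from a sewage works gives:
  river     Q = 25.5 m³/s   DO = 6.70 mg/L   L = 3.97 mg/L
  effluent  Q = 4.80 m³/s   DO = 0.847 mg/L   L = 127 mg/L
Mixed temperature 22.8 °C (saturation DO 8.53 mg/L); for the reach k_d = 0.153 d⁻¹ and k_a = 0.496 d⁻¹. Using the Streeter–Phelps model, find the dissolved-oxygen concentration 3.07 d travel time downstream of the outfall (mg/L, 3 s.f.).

DO ≈ 3.67 mg/L

Mixed DO = (25.5×6.70 + 4.80×0.847)/(25.5+4.80) = 174.9/30.30 = 5.773 mg/L.
Mixed L₀ = (25.5×3.97 + 4.80×127)/(30.30) = 710.8/30.30 = 23.46 mg/L.
Initial deficit D₀ = C_s − DO₀ = 8.53 − 5.773 = 2.757 mg/L.
D(3.07) = [0.153×23.46/(0.496−0.153)](e^(−0.153×3.07) − e^(−0.496×3.07)) + 2.757 e^(−0.496×3.07)
= 10.46 × (0.6252 − 0.2181) + 2.757 × 0.2181 = 4.861 mg/L.
DO = 8.53 − 4.861 = 3.669 mg/L.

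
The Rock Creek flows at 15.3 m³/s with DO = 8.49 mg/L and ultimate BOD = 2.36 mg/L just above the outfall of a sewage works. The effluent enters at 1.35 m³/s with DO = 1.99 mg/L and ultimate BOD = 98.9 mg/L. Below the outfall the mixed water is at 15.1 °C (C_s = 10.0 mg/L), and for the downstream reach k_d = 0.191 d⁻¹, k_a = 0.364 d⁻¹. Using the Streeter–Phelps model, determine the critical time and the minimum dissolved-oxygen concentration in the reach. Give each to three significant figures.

t_c ≈ 2.57 d; minimum DO ≈ 6.73 mg/L

Mixed DO = (15.3×8.49 + 1.35×1.99)/(15.3+1.35) = 132.6/16.65 = 7.963 mg/L.
Mixed L₀ = (15.3×2.36 + 1.35×98.9)/(16.65) = 169.6/16.65 = 10.19 mg/L.
Initial deficit D₀ = C_s − DO₀ = 10.0 − 7.963 = 2.037 mg/L.
t_c = (1/0.1730) ln[(0.364/0.191)(1 − 2.037×0.1730/(0.191×10.19))] = 5.780 × ln(1.561) = 2.573 d.
D_c = (0.191/0.364) × 10.19 × e^(−0.191×2.573) = 0.5247 × 10.19 × 0.6118 = 3.270 mg/L.
Minimum DO = 10.0 − 3.270 = 6.730 mg/L.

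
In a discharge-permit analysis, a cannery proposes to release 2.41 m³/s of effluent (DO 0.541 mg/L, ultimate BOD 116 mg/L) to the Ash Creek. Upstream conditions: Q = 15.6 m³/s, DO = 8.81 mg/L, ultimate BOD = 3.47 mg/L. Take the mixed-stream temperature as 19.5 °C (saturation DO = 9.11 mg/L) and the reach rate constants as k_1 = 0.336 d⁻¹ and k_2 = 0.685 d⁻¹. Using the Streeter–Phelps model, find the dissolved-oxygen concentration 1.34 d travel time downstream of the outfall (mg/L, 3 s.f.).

DO ≈ 4.30 mg/L

Mixed DO = (15.6×8.81 + 2.41×0.541)/(15.6+2.41) = 138.7/18.01 = 7.703 mg/L.
Mixed L₀ = (15.6×3.47 + 2.41×116)/(18.01) = 333.7/18.01 = 18.53 mg/L.
Initial deficit D₀ = C_s − DO₀ = 9.11 − 7.703 = 1.407 mg/L.
D(1.34) = [0.336×18.53/(0.685−0.336)](e^(−0.336×1.34) − e^(−0.685×1.34)) + 1.407 e^(−0.685×1.34)
= 17.84 × (0.6375 − 0.3994) + 1.407 × 0.3994 = 4.809 mg/L.
DO = 9.11 − 4.809 = 4.301 mg/L.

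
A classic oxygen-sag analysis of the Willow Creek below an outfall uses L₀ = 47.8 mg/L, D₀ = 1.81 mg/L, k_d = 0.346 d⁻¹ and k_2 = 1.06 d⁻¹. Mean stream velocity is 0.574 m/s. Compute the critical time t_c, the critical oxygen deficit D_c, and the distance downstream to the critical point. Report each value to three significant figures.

t_c ≈ 1.45 d; D_c ≈ 9.43 mg/L; x_c ≈ 72.1 km

t_c = [1/(k_2−k_d)] ln[(k_2/k_d)(1 − D₀(k_2−k_d)/(k_d L₀))]
= [1/(1.06−0.346)] ln[(1.06/0.346)(1 − 1.81×0.7140/(0.346×47.8))]
= (1/0.7140) ln[3.064 × 0.9219] = 1.401 × ln(2.824) = 1.401 × 1.038 = 1.454 d.
L(t_c) = L₀ e^(−k_d t_c) = 47.8 × 0.6046 = 28.90 mg/L, and at the critical point k_2 D_c = k_d L, so D_c = (0.346/1.06) × 28.90 = 9.434 mg/L.
x_c = v t_c = 0.574 m/s × 1.454 d × 86400 s/d = 72110 m ≈ 72.1 km.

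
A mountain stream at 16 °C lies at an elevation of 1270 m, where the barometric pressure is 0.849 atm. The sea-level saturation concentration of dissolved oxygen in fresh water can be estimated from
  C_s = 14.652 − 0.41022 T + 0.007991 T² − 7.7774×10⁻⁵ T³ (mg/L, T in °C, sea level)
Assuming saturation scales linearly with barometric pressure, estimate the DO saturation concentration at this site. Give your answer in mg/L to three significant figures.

C_s ≈ 8.33 mg/L

At sea level: C_s = 14.652 − 0.41022×16 + 0.007991×16² − 7.7774×10⁻⁵×16³ = 9.816 mg/L.
Pressure correction: C_s' = 9.816 × 0.849 = 8.333 mg/L.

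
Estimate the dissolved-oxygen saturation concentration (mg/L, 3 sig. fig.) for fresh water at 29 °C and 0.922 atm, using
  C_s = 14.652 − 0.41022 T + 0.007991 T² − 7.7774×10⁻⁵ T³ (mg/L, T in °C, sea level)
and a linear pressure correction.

C_s ≈ 6.99 mg/L

At sea level: C_s = 14.652 − 0.41022×29 + 0.007991×29² − 7.7774×10⁻⁵×29³ = 7.579 mg/L.
Pressure correction: C_s' = 7.579 × 0.922 = 6.988 mg/L.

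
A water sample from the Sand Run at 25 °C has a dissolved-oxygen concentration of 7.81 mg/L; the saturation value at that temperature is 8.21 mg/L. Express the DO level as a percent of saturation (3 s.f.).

95.1 % saturation

% saturation = C/C_s × 100 = 7.81/8.21 × 100 = 95.1 %.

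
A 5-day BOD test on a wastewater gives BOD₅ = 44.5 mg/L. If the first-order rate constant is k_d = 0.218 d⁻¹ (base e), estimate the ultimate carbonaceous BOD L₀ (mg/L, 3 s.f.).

BOD₅ = L₀(1 − e^(−5k_d)) ⇒ L₀ = BOD₅ / (1 − e^(−5×0.218))
= 44.5 / (1 − 0.3362) = 44.5 / 0.6638 = 67.04 mg/L.

L₀ ≈ 67.0 mg/L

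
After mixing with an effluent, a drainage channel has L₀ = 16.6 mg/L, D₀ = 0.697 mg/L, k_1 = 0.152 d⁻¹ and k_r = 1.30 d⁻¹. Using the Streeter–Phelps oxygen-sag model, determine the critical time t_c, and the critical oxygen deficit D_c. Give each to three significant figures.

t_c ≈ 1.54 d; D_c ≈ 1.54 mg/L

At the critical point dD/dt = 0, so k_1 L₀ e^(−k_1 t) = k_r D. Substituting D(t) from the Streeter–Phelps equation and solving for t gives
t_c = ln[(k_r/k_1)(1 − D₀(k_r−k_1)/(k_1 L₀))] / (k_r−k_1).
Here k_r−k_1 = 1.148 d⁻¹ and 1 − D₀(k_r−k_1)/(k_1 L₀) = 1 − 0.697×1.148/(0.152×16.6) = 0.6829, so
t_c = ln(8.553 × 0.6829) / 1.148 = 1.765 / 1.148 = 1.537 d.
L(t_c) = L₀ e^(−k_1 t_c) = 16.6 × 0.7916 = 13.14 mg/L, and at the critical point k_r D_c = k_1 L, so D_c = (0.152/1.30) × 13.14 = 1.536 mg/L.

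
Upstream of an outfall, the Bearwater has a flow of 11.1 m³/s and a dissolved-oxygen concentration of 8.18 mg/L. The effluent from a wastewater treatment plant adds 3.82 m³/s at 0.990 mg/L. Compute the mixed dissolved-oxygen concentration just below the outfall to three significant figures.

6.34 mg/L

Flow-weighted mixing: C = (Q_r C_r + Q_w C_w)/(Q_r + Q_w)
= (11.1×8.18 + 3.82×0.990)/(11.1 + 3.82) = 94.58/14.92 = 6.339 mg/L.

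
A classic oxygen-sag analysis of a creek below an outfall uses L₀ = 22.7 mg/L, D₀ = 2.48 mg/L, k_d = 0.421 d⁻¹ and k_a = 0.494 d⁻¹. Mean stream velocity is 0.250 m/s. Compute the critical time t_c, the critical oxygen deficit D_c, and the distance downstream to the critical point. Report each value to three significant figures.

t_c ≈ 1.93 d; D_c ≈ 8.59 mg/L; x_c ≈ 41.7 km

At the critical point dD/dt = 0, so k_d L₀ e^(−k_d t) = k_a D. Substituting D(t) from the Streeter–Phelps equation and solving for t gives
t_c = ln[(k_a/k_d)(1 − D₀(k_a−k_d)/(k_d L₀))] / (k_a−k_d).
Here k_a−k_d = 0.07300 d⁻¹ and 1 − D₀(k_a−k_d)/(k_d L₀) = 1 − 2.48×0.07300/(0.421×22.7) = 0.9811, so
t_c = ln(1.173 × 0.9811) / 0.07300 = 0.1408 / 0.07300 = 1.928 d.
D_c = (k_d/k_a) L₀ e^(−k_d t_c) = (0.421/0.494) × 22.7 × e^(−0.421×1.928) = 0.8522 × 22.7 × 0.4440 = 8.590 mg/L.
x_c = v t_c = 0.250 m/s × 1.928 d × 86400 s/d = 41650 m ≈ 41.7 km.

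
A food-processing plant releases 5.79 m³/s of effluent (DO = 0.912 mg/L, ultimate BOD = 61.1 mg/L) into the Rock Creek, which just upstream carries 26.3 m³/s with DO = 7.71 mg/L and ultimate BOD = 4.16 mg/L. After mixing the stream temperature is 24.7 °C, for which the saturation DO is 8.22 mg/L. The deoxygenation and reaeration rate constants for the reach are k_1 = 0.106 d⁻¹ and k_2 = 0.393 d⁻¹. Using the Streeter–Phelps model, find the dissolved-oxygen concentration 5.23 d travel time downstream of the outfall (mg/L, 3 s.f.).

Mixed DO = (26.3×7.71 + 5.79×0.912)/(26.3+5.79) = 208.1/32.09 = 6.483 mg/L.
Mixed L₀ = (26.3×4.16 + 5.79×61.1)/(32.09) = 463.2/32.09 = 14.43 mg/L.
Initial deficit D₀ = C_s − DO₀ = 8.22 − 6.483 = 1.737 mg/L.
D(5.23) = [0.106×14.43/(0.393−0.106)](e^(−0.106×5.23) − e^(−0.393×5.23)) + 1.737 e^(−0.393×5.23)
= 5.331 × (0.5744 − 0.1280) + 1.737 × 0.1280 = 2.602 mg/L.
DO = 8.22 − 2.602 = 5.618 mg/L.

DO ≈ 5.62 mg/L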